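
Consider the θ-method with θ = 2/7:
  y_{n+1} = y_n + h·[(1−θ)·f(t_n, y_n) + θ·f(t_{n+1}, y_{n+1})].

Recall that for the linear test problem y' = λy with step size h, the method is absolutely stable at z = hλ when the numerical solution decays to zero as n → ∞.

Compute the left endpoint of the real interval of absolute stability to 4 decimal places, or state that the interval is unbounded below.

z* = -4.6667.

Set f=λy, z=hλ:
  y_{n+1} = y_n + z·[5/7·y_n + 2/7·y_{n+1}] ⇒ (1 − 2/7z)y_{n+1} = (1 + 5/7z)y_n
  ⇒ R(z) = (1 + 5/7z)/(1 − 2/7z).

Find x<0 with |R(x)|<1.
x=-0.77: |R|=0.3689
R=−1: 1+5/7x = −1+2/7x ⇒ -3/7x=2 ⇒ x=2/(-3/7)=-4.6667
Confirm numerically:
  x=-3.943: |R|=0.85416 <1
  x=-3.263: |R|=0.68867 <1
  x=-2.014: |R|=0.27838 <1
  x=-5.233: |R|=1.09727 >1
  x=-5.216: |R|=1.09454 >1
  x=-4.849: |R|=1.03276 >1
So |R|<1 on (-4.6667, 0).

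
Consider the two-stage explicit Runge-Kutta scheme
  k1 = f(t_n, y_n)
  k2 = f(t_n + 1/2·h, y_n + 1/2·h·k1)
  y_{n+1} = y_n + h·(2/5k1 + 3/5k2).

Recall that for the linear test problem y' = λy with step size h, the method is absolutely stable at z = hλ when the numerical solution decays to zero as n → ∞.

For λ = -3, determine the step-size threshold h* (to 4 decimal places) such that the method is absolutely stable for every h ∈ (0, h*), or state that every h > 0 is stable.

(-3.3333,0); λ=-3 ⇒ h* = (10/3)/3 = 1.1111.

With y'=λy (z=hλ):
  k1=λy_n ⇒ h·k1=z·y_n;  k2=λ(1+1/2z)y_n ⇒ h·k2=z(1+1/2z)y_n
  y_{n+1}/y_n = 1 + 2/5z + 3/5z(1+1/2z) = 1 + z + 3/10z²
  ⇒ R(z) = 1 + z + 3/10z².

Solve |R(x)|<1 on ℝ⁻.
x=-0.76: |R|=0.4133
R=1: x+3/10x²=0 ⇒ x=−10/3=-3.3333; min R=1−1/(4·3/10)=0.1667>−1
Confirm numerically:
  x=-2.135: |R|=0.23247 <1
  x=-2.078: |R|=0.21743 <1
  x=-1.427: |R|=0.18390 <1
  x=-3.625: |R|=1.31719 >1
  x=-3.354: |R|=1.02079 >1
So |R|<1 on (-3.3333, 0).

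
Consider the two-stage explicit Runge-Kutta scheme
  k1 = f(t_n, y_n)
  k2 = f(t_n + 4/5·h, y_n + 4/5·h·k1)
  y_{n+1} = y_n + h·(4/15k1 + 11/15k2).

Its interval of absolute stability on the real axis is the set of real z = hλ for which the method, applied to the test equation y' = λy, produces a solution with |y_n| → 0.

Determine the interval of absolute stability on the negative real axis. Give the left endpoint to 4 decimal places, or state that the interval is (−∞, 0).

With y'=λy (z=hλ):
  k1=λy_n ⇒ h·k1=z·y_n;  k2=λ(1+4/5z)y_n ⇒ h·k2=z(1+4/5z)y_n
  y_{n+1}/y_n = 1 + 4/15z + 11/15z(1+4/5z) = 1 + z + 44/75z²
  Hence R(z) = 1 + z + 44/75z².

Find x<0 with |R(x)|<1.
x=-1.41: |R|=0.7564
R=1: x+44/75x²=0 ⇒ x=−75/44=-1.7045; min R=1−1/(4·44/75)=0.5739>−1
Confirm numerically:
  x=-1.224: |R|=0.65493 <1
  x=-1.206: |R|=0.64727 <1
  x=-1.045: |R|=0.59565 <1
  x=-0.811: |R|=0.57486 <1
  x=-2.167: |R|=1.58792 >1
  x=-1.951: |R|=1.28209 >1
  x=-1.879: |R|=1.19231 >1
So |R|<1 on (-1.7045, 0).

z∈(-1.7045,0).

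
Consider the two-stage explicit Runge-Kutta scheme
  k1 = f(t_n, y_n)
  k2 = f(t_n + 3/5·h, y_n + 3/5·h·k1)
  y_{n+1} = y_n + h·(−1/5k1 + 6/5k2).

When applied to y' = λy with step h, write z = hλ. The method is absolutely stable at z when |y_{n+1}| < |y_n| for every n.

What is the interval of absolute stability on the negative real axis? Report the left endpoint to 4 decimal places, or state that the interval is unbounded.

z∈(-1.3889,0).

With y'=λy (z=hλ):
  k1=λy_n ⇒ h·k1=z·y_n;  k2=λ(1+3/5z)y_n ⇒ h·k2=z(1+3/5z)y_n
  y_{n+1}/y_n = 1 − 1/5z + 6/5z(1+3/5z) = 1 + z + 18/25z²
  so R(z) = 1 + z + 18/25z².

Find x<0 with |R(x)|<1.
x=-1.09: |R|=0.7654
R=1: x+18/25x²=0 ⇒ x=−25/18=-1.3889; min R=1−1/(4·18/25)=0.6528>−1
Confirm numerically:
  x=-1.059: |R|=0.74847 <1
  x=-1.013: |R|=0.72584 <1
  x=-0.738: |R|=0.65414 <1
  x=-1.978: |R|=1.83899 >1
  x=-1.624: |R|=1.27491 >1
So |R|<1 on (-1.3889, 0).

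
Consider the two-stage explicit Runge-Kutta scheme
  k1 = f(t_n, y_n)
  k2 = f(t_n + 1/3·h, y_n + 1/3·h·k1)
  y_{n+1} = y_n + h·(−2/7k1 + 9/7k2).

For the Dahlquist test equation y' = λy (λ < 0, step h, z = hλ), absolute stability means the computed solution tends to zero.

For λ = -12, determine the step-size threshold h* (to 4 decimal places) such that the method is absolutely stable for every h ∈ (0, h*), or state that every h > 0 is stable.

With y'=λy (z=hλ):
  k1=λy_n ⇒ h·k1=z·y_n;  k2=λ(1+1/3z)y_n ⇒ h·k2=z(1+1/3z)y_n
  y_{n+1}/y_n = 1 − 2/7z + 9/7z(1+1/3z) = 1 + z + 3/7z²
  Hence R(z) = 1 + z + 3/7z².

Need |R(x)|<1, x<0.
x=-1.09: |R|=0.4192
R=1: x+3/7x²=0 ⇒ x=−7/3=-2.3333; min R=1−1/(4·3/7)=0.4167>−1
Confirm numerically:
  x=-2.226: |R|=0.89760 <1
  x=-2.053: |R|=0.75335 <1
  x=-1.104: |R|=0.41835 <1
  x=-2.922: |R|=1.73718 >1
  x=-2.691: |R|=1.41249 >1
  x=-2.362: |R|=1.02902 >1
So |R|<1 on (-2.3333, 0).

(-2.3333,0); λ=-12 ⇒ h* = (7/3)/12 = 0.1944.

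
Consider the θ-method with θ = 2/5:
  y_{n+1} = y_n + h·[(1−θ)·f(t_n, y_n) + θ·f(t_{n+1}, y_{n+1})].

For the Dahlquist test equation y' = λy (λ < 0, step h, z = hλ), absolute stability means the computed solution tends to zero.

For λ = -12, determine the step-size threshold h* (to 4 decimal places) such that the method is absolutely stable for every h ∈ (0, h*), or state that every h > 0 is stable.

(-10.0000,0); λ=-12 ⇒ h* = (10)/12 = 0.8333.

On y'=λy, z=hλ:
  y_{n+1} = y_n + z·[3/5·y_n + 2/5·y_{n+1}] ⇒ (1 − 2/5z)y_{n+1} = (1 + 3/5z)y_n
  ⇒ R(z) = (1 + 3/5z)/(1 − 2/5z).

Need |R(x)|<1, x<0.
x=-0.86: |R|=0.3601
R=−1: 1+3/5x = −1+2/5x ⇒ -1/5x=2 ⇒ x=2/(-1/5)=-10.0000
Confirm numerically:
  x=-8.696: |R|=0.94176 <1
  x=-7.957: |R|=0.90231 <1
  x=-5.972: |R|=0.76228 <1
  x=-4.342: |R|=0.58652 <1
  x=-10.188: |R|=1.00741 >1
  x=-10.039: |R|=1.00156 >1
So |R|<1 on (-10.0000, 0).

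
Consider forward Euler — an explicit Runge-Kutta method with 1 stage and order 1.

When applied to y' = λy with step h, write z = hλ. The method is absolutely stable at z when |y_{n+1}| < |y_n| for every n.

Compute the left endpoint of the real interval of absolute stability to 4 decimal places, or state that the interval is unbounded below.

left endpoint -2.0000.

Test eqn y'=λy, z=hλ:
  order 1, 1-stage ⇒ R(z)=1+z
  (e.g. R(-0.41)=0.59000, |R|=0.59000)

Solve |R(x)|<1 on ℝ⁻.
x=-0.41: |R|=0.5900
|R(-1.69)|=0.6900 |R(-0.95)|=0.0500 |R(-0.79)|=0.2100
Bisect:
  x_lo=-2.5007 |R|=1.5007  x_hi=-0.0898 |R|=0.9102
  mid=-1.29522 |R|=0.29522 →hi
  mid=-1.89795 |R|=0.89795 →hi
  mid=-2.19932 |R|=1.19932 →lo
  mid=-2.04863 |R|=1.04863 →lo
  mid=-1.97329 |R|=0.97329 →hi
  mid=-2.01096 |R|=1.01096 →lo
  mid=-1.99213 |R|=0.99213 →hi
  mid=-2.00154 |R|=1.00154 →lo
  mid=-1.99684 |R|=0.99684 →hi
  ...
  [-2.00007,-1.99993] ⇒ x*=-2.0000
Interval (-2.0000, 0).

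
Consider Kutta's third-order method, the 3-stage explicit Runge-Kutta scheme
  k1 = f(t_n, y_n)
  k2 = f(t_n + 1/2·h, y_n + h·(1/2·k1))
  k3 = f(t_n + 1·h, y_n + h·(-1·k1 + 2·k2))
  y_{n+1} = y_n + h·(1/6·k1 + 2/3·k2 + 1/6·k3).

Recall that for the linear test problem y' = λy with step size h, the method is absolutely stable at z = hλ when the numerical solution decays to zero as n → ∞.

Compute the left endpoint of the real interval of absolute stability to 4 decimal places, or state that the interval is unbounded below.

z* = -2.5127.

On y'=λy, z=hλ:
  order 3, 3-stage ⇒ R(z)=1+z+z^2/2+z^3/6
  (e.g. R(-0.59)=0.54982, |R|=0.54982)

Need |R(x)|<1, x<0.
x=-0.59: |R|=0.5498
|R(-1.63)|=0.0233 |R(-1.57)|=0.0175 |R(-1.01)|=0.3283
Bisect:
  x_lo=-3.3821 |R|=3.1107  x_hi=-0.1735 |R|=0.8407
  mid=-1.77783 |R|=0.13401 →hi
  mid=-2.57998 |R|=1.11402 →lo
  mid=-2.17890 |R|=0.52920 →hi
  mid=-2.37944 |R|=0.79387 →hi
  mid=-2.47971 |R|=0.94651 →hi
  mid=-2.52985 |R|=1.02834 →lo
  mid=-2.50478 |R|=0.98695 →hi
  mid=-2.51731 |R|=1.00753 →lo
  ...
  [-2.51281,-2.51261] ⇒ x*=-2.5127
Interval (-2.5127, 0).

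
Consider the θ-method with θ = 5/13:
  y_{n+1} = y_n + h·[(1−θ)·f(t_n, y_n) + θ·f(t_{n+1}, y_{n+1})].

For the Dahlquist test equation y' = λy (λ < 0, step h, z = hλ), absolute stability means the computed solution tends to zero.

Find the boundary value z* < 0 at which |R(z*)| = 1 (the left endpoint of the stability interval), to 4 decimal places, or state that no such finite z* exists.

On y'=λy, z=hλ:
  y_{n+1} = y_n + z·[8/13·y_n + 5/13·y_{n+1}] ⇒ (1 − 5/13z)y_{n+1} = (1 + 8/13z)y_n
  Hence R(z) = (1 + 8/13z)/(1 − 5/13z).

Boundary: |R(x)|=1, x<0.
x=-1.76: |R|=0.0495
R=−1: 1+8/13x = −1+5/13x ⇒ -3/13x=2 ⇒ x=2/(-3/13)=-8.6667
Confirm numerically:
  x=-8.391: |R|=0.98495 <1
  x=-8.131: |R|=0.97005 <1
  x=-7.811: |R|=0.95069 <1
  x=-6.080: |R|=0.82120 <1
  x=-8.895: |R|=1.01192 >1
  x=-8.881: |R|=1.01120 >1
So |R|<1 on (-8.6667, 0).

z* = -8.6667.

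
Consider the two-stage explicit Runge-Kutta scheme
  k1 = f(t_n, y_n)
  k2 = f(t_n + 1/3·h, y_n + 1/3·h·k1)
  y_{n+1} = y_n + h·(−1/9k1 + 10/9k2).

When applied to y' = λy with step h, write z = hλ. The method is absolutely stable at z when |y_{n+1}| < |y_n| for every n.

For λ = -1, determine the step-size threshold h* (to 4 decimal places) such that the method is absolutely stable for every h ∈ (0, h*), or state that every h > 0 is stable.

With y'=λy (z=hλ):
  k1=λy_n ⇒ h·k1=z·y_n;  k2=λ(1+1/3z)y_n ⇒ h·k2=z(1+1/3z)y_n
  y_{n+1}/y_n = 1 − 1/9z + 10/9z(1+1/3z) = 1 + z + 10/27z²
  ⇒ R(z) = 1 + z + 10/27z².

Need |R(x)|<1, x<0.
x=-1.13: |R|=0.3429
R=1: x+10/27x²=0 ⇒ x=−27/10=-2.7000; min R=1−1/(4·10/27)=0.3250>−1
Confirm numerically:
  x=-2.425: |R|=0.75301 <1
  x=-2.197: |R|=0.59071 <1
  x=-2.026: |R|=0.49425 <1
  x=-1.156: |R|=0.33894 <1
  x=-3.282: |R|=1.70745 >1
  x=-3.109: |R|=1.47096 >1
  x=-2.950: |R|=1.27315 >1
So |R|<1 on (-2.7000, 0).

(-2.7000,0); λ=-1 ⇒ h* = (27/10)/1 = 2.7000.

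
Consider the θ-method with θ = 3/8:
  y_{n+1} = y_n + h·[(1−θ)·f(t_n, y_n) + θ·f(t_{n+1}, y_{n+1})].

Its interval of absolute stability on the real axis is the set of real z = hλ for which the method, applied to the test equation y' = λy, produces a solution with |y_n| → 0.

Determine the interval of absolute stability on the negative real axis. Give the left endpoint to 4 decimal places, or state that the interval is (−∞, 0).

Set f=λy, z=hλ:
  y_{n+1} = y_n + z·[5/8·y_n + 3/8·y_{n+1}] ⇒ (1 − 3/8z)y_{n+1} = (1 + 5/8z)y_n
  so R(z) = (1 + 5/8z)/(1 − 3/8z).

Find x<0 with |R(x)|<1.
x=-1.54: |R|=0.0238
R=−1: 1+5/8x = −1+3/8x ⇒ -1/4x=2 ⇒ x=2/(-1/4)=-8.0000
Confirm numerically:
  x=-6.720: |R|=0.90909 <1
  x=-5.787: |R|=0.82548 <1
  x=-3.390: |R|=0.49257 <1
  x=-8.591: |R|=1.03500 >1
  x=-8.322: |R|=1.01954 >1
  x=-8.291: |R|=1.01770 >1
Stable set (-8.0000, 0).

z∈(-8.0000,0).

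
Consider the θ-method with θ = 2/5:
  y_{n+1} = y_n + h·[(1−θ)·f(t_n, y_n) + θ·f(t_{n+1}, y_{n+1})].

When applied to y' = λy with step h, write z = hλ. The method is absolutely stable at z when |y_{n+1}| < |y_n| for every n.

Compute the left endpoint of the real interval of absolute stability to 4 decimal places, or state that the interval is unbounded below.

z* = -10.0000.

Test eqn y'=λy, z=hλ:
  y_{n+1} = y_n + z·[3/5·y_n + 2/5·y_{n+1}] ⇒ (1 − 2/5z)y_{n+1} = (1 + 3/5z)y_n
  R(z) = (1 + 3/5z)/(1 − 2/5z).

Find x<0 with |R(x)|<1.
x=-1.35: |R|=0.1234
R=−1: 1+3/5x = −1+2/5x ⇒ -1/5x=2 ⇒ x=2/(-1/5)=-10.0000
Confirm numerically:
  x=-9.112: |R|=0.96176 <1
  x=-5.212: |R|=0.68957 <1
  x=-4.760: |R|=0.63912 <1
  x=-10.237: |R|=1.00930 >1
  x=-10.180: |R|=1.00710 >1
  x=-10.169: |R|=1.00667 >1
Stable set (-10.0000, 0).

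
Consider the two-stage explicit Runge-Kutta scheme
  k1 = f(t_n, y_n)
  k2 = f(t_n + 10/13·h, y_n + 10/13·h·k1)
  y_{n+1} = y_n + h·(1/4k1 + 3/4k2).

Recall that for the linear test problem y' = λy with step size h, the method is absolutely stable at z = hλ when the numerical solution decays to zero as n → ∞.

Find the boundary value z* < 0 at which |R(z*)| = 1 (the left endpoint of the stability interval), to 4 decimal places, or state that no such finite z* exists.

left endpoint -1.7333.

Test eqn y'=λy, z=hλ:
  k1=λy_n ⇒ h·k1=z·y_n;  k2=λ(1+10/13z)y_n ⇒ h·k2=z(1+10/13z)y_n
  y_{n+1}/y_n = 1 + 1/4z + 3/4z(1+10/13z) = 1 + z + 15/26z²
  R(z) = 1 + z + 15/26z².

Find x<0 with |R(x)|<1.
x=-1.19: |R|=0.6270
R=1: x+15/26x²=0 ⇒ x=−26/15=-1.7333; min R=1−1/(4·15/26)=0.5667>−1
Confirm numerically:
  x=-1.547: |R|=0.83370 <1
  x=-0.947: |R|=0.57039 <1
  x=-0.908: |R|=0.56765 <1
  x=-0.699: |R|=0.58289 <1
  x=-2.115: |R|=1.46571 >1
  x=-1.848: |R|=1.12225 >1
  x=-1.758: |R|=1.02502 >1
Interval (-1.7333, 0).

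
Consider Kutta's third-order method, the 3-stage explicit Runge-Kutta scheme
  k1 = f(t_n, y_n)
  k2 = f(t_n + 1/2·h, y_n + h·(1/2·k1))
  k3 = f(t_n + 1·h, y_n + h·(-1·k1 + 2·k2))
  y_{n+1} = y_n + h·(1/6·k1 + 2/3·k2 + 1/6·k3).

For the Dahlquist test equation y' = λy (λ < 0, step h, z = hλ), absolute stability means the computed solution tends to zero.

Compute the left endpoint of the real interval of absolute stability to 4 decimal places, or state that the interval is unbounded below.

Test eqn y'=λy, z=hλ:
  order 3, 3-stage ⇒ R(z)=1+z+z^2/2+z^3/6
  (e.g. R(-0.89)=0.38856, |R|=0.38856)

Boundary: |R(x)|=1, x<0.
x=-0.89: |R|=0.3886
|R(-1.89)|=0.2292 |R(-1.76)|=0.1198 |R(-1.6)|=0.0027
Bisect:
  x_lo=-3.2551 |R|=2.7057  x_hi=-0.1431 |R|=0.8666
  mid=-1.69914 |R|=0.07319 →hi
  mid=-2.47714 |R|=0.94241 →hi
  mid=-2.86614 |R|=1.68286 →lo
  mid=-2.67164 |R|=1.28102 →lo
  mid=-2.57439 |R|=1.10427 →lo
  mid=-2.52576 |R|=1.02153 →lo
  mid=-2.50145 |R|=0.98153 →hi
  mid=-2.51361 |R|=1.00142 →lo
  mid=-2.50753 |R|=0.99144 →hi
  ...
  [-2.51285,-2.51266] ⇒ x*=-2.5127
Interval (-2.5127, 0).

left endpoint -2.5127.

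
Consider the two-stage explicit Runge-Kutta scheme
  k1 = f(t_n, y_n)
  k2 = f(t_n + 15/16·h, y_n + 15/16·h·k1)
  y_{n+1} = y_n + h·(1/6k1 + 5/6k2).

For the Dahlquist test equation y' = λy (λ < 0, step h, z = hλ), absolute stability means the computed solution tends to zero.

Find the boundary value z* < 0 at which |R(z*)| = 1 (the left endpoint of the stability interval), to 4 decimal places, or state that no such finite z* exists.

With y'=λy (z=hλ):
  k1=λy_n ⇒ h·k1=z·y_n;  k2=λ(1+15/16z)y_n ⇒ h·k2=z(1+15/16z)y_n
  y_{n+1}/y_n = 1 + 1/6z + 5/6z(1+15/16z) = 1 + z + 25/32z²
  so R(z) = 1 + z + 25/32z².

Need |R(x)|<1, x<0.
x=-0.96: |R|=0.7600
R=1: x+25/32x²=0 ⇒ x=−32/25=-1.2800; min R=1−1/(4·25/32)=0.6800>−1
Confirm numerically:
  x=-0.848: |R|=0.71380 <1
  x=-0.772: |R|=0.69361 <1
  x=-0.642: |R|=0.68000 <1
  x=-1.590: |R|=1.38508 >1
  x=-1.424: |R|=1.16020 >1
  x=-1.386: |R|=1.11478 >1
Stable set (-1.2800, 0).

left endpoint -1.2800.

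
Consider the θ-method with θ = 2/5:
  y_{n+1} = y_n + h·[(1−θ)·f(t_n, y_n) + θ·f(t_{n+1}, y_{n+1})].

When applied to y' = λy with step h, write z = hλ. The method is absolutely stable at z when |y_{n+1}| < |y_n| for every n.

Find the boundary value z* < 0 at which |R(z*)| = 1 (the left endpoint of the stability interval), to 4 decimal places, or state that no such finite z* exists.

Test eqn y'=λy, z=hλ:
  y_{n+1} = y_n + z·[3/5·y_n + 2/5·y_{n+1}] ⇒ (1 − 2/5z)y_{n+1} = (1 + 3/5z)y_n
  Hence R(z) = (1 + 3/5z)/(1 − 2/5z).

Solve |R(x)|<1 on ℝ⁻.
x=-0.68: |R|=0.4654
R=−1: 1+3/5x = −1+2/5x ⇒ -1/5x=2 ⇒ x=2/(-1/5)=-10.0000
Confirm numerically:
  x=-9.902: |R|=0.99605 <1
  x=-8.719: |R|=0.94291 <1
  x=-6.545: |R|=0.80901 <1
  x=-10.508: |R|=1.01953 >1
  x=-10.363: |R|=1.01411 >1
  x=-10.203: |R|=1.00799 >1
Interval (-10.0000, 0).

z* = -10.0000.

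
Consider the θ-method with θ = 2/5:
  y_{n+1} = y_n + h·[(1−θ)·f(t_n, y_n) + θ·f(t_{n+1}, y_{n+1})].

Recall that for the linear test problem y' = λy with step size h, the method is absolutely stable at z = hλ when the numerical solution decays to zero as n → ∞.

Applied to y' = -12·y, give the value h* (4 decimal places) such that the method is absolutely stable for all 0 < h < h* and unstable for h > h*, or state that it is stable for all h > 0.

(-10.0000,0); λ=-12 ⇒ h* = (10)/12 = 0.8333.

On y'=λy, z=hλ:
  y_{n+1} = y_n + z·[3/5·y_n + 2/5·y_{n+1}] ⇒ (1 − 2/5z)y_{n+1} = (1 + 3/5z)y_n
  R(z) = (1 + 3/5z)/(1 − 2/5z).

Solve |R(x)|<1 on ℝ⁻.
x=-0.45: |R|=0.6186
R=−1: 1+3/5x = −1+2/5x ⇒ -1/5x=2 ⇒ x=2/(-1/5)=-10.0000
Confirm numerically:
  x=-8.910: |R|=0.95223 <1
  x=-4.658: |R|=0.62685 <1
  x=-4.115: |R|=0.55518 <1
  x=-10.335: |R|=1.01305 >1
  x=-10.309: |R|=1.01206 >1
  x=-10.156: |R|=1.00616 >1
Interval (-10.0000, 0).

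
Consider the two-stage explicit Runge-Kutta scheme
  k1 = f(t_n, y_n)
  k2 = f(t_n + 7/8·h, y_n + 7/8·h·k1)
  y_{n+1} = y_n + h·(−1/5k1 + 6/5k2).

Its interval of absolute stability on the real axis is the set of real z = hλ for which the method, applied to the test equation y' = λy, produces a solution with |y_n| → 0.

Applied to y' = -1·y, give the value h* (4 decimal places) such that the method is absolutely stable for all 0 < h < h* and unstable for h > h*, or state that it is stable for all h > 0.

(-0.9524,0); λ=-1 ⇒ h* = (20/21)/1 = 0.9524.

With y'=λy (z=hλ):
  k1=λy_n ⇒ h·k1=z·y_n;  k2=λ(1+7/8z)y_n ⇒ h·k2=z(1+7/8z)y_n
  y_{n+1}/y_n = 1 − 1/5z + 6/5z(1+7/8z) = 1 + z + 21/20z²
  so R(z) = 1 + z + 21/20z².

Solve |R(x)|<1 on ℝ⁻.
x=-1.72: |R|=2.3863
R=1: x+21/20x²=0 ⇒ x=−20/21=-0.9524; min R=1−1/(4·21/20)=0.7619>−1
Confirm numerically:
  x=-0.931: |R|=0.97910 <1
  x=-0.818: |R|=0.88458 <1
  x=-0.460: |R|=0.76218 <1
  x=-0.422: |R|=0.76499 <1
  x=-1.509: |R|=1.88194 >1
  x=-1.432: |R|=1.72116 >1
  x=-1.183: |R|=1.28646 >1
Interval (-0.9524, 0).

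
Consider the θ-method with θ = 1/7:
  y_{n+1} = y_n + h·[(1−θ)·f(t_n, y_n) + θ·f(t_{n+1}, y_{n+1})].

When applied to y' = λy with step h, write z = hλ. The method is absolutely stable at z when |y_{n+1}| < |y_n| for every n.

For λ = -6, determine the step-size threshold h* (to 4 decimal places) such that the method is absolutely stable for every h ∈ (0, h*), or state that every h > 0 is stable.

With y'=λy (z=hλ):
  y_{n+1} = y_n + z·[6/7·y_n + 1/7·y_{n+1}] ⇒ (1 − 1/7z)y_{n+1} = (1 + 6/7z)y_n
  Hence R(z) = (1 + 6/7z)/(1 − 1/7z).

Need |R(x)|<1, x<0.
x=-0.99: |R|=0.1327
R=−1: 1+6/7x = −1+1/7x ⇒ -5/7x=2 ⇒ x=2/(-5/7)=-2.8000
Confirm numerically:
  x=-2.749: |R|=0.97384 <1
  x=-2.248: |R|=0.70156 <1
  x=-1.259: |R|=0.06708 <1
  x=-1.192: |R|=0.01855 <1
  x=-3.332: |R|=1.25745 >1
  x=-3.008: |R|=1.10392 >1
So |R|<1 on (-2.8000, 0).

(-2.8000,0); λ=-6 ⇒ h* = (14/5)/6 = 0.4667.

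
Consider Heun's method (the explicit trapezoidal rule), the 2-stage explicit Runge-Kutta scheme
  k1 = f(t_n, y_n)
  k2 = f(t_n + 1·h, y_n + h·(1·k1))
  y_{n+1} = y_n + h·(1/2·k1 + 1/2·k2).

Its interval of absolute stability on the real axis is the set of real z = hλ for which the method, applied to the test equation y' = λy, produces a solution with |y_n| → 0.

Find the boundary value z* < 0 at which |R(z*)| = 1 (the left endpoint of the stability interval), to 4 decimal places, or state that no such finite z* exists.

Set f=λy, z=hλ:
  order 2, 2-stage ⇒ R(z)=1+z+z^2/2
  (e.g. R(-0.31)=0.73805, |R|=0.73805)

Solve |R(x)|<1 on ℝ⁻.
x=-0.31: |R|=0.7380
|R(-1.51)|=0.6300 |R(-1.31)|=0.5481 |R(-0.57)|=0.5924
Bisect:
  x_lo=-2.5446 |R|=1.6929  x_hi=-0.1643 |R|=0.8492
  mid=-1.35444 |R|=0.56281 →hi
  mid=-1.94953 |R|=0.95080 →hi
  mid=-2.24707 |R|=1.27760 →lo
  mid=-2.09830 |R|=1.10313 →lo
  mid=-2.02391 |R|=1.02420 →lo
  mid=-1.98672 |R|=0.98681 →hi
  mid=-2.00532 |R|=1.00533 →lo
  mid=-1.99602 |R|=0.99603 →hi
  mid=-2.00067 |R|=1.00067 →lo
  mid=-1.99834 |R|=0.99835 →hi
  ...
  [-2.00009,-1.99994] ⇒ x*=-2.0000
Stable set (-2.0000, 0).

left endpoint -2.0000.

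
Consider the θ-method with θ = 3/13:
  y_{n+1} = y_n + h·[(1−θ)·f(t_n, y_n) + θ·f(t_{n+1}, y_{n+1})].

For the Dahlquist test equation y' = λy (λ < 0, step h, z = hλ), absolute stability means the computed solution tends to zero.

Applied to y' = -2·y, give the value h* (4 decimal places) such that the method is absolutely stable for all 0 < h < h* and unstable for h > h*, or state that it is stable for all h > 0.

(-3.7143,0); λ=-2 ⇒ h* = (26/7)/2 = 1.8571.

Test eqn y'=λy, z=hλ:
  y_{n+1} = y_n + z·[10/13·y_n + 3/13·y_{n+1}] ⇒ (1 − 3/13z)y_{n+1} = (1 + 10/13z)y_n
  Hence R(z) = (1 + 10/13z)/(1 − 3/13z).

Find x<0 with |R(x)|<1.
x=-1.13: |R|=0.1037
R=−1: 1+10/13x = −1+3/13x ⇒ -7/13x=2 ⇒ x=2/(-7/13)=-3.7143
Confirm numerically:
  x=-3.682: |R|=0.99060 <1
  x=-3.116: |R|=0.81260 <1
  x=-2.274: |R|=0.49137 <1
  x=-1.622: |R|=0.18023 <1
  x=-4.253: |R|=1.14640 >1
  x=-3.781: |R|=1.01918 >1
Stable set (-3.7143, 0).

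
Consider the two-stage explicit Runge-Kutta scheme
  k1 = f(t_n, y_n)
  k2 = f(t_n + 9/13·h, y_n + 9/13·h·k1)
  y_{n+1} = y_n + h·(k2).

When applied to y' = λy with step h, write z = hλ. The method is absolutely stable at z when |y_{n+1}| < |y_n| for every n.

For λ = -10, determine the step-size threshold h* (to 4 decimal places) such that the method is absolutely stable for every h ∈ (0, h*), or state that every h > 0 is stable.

(-1.4444,0); λ=-10 ⇒ h* = (13/9)/10 = 0.1444.

On y'=λy, z=hλ:
  k1=λy_n ⇒ h·k1=z·y_n;  k2=λ(1+9/13z)y_n ⇒ h·k2=z(1+9/13z)y_n
  y_{n+1}/y_n = 1 + z(1+9/13z) = 1 + z + 9/13z²
  R(z) = 1 + z + 9/13z².

Boundary: |R(x)|=1, x<0.
x=-0.74: |R|=0.6391
R=1: x+9/13x²=0 ⇒ x=−13/9=-1.4444; min R=1−1/(4·9/13)=0.6389>−1
Confirm numerically:
  x=-1.287: |R|=0.85972 <1
  x=-1.107: |R|=0.74139 <1
  x=-0.961: |R|=0.67836 <1
  x=-0.909: |R|=0.66304 <1
  x=-1.913: |R|=1.62055 >1
  x=-1.796: |R|=1.43712 >1
  x=-1.541: |R|=1.10301 >1
Stable set (-1.4444, 0).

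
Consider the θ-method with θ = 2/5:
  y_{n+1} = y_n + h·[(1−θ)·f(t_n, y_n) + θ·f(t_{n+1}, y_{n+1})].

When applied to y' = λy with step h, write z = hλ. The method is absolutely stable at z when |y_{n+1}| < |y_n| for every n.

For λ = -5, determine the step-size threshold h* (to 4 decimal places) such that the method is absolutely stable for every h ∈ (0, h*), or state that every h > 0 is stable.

(-10.0000,0); λ=-5 ⇒ h* = (10)/5 = 2.0000.

Set f=λy, z=hλ:
  y_{n+1} = y_n + z·[3/5·y_n + 2/5·y_{n+1}] ⇒ (1 − 2/5z)y_{n+1} = (1 + 3/5z)y_n
  so R(z) = (1 + 3/5z)/(1 − 2/5z).

Boundary: |R(x)|=1, x<0.
x=-0.55: |R|=0.5492
R=−1: 1+3/5x = −1+2/5x ⇒ -1/5x=2 ⇒ x=2/(-1/5)=-10.0000
Confirm numerically:
  x=-9.109: |R|=0.96162 <1
  x=-8.857: |R|=0.94968 <1
  x=-8.420: |R|=0.92766 <1
  x=-4.656: |R|=0.62661 <1
  x=-10.426: |R|=1.01648 >1
  x=-10.366: |R|=1.01422 >1
Interval (-10.0000, 0).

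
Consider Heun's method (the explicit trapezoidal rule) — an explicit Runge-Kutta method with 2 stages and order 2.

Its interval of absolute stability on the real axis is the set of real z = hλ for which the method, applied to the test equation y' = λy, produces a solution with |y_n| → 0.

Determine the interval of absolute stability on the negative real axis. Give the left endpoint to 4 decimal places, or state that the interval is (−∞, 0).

With y'=λy (z=hλ):
  order 2, 2-stage ⇒ R(z)=1+z+z^2/2
  (e.g. R(-1.76)=0.78880, |R|=0.78880)

Solve |R(x)|<1 on ℝ⁻.
x=-1.76: |R|=0.7888
|R(-1.11)|=0.5060 |R(-1.02)|=0.5002 |R(-0.9)|=0.5050
Bisect:
  x_lo=-2.8712 |R|=2.2507  x_hi=-0.3786 |R|=0.6930
  mid=-1.62492 |R|=0.69526 →hi
  mid=-2.24806 |R|=1.27883 →lo
  mid=-1.93649 |R|=0.93851 →hi
  mid=-2.09228 |R|=1.09653 →lo
  mid=-2.01438 |R|=1.01449 →lo
  mid=-1.97544 |R|=0.97574 →hi
  mid=-1.99491 |R|=0.99492 →hi
  ...
  [-2.00008,-1.99993] ⇒ x*=-2.0000
So |R|<1 on (-2.0000, 0).

z∈(-2.0000,0).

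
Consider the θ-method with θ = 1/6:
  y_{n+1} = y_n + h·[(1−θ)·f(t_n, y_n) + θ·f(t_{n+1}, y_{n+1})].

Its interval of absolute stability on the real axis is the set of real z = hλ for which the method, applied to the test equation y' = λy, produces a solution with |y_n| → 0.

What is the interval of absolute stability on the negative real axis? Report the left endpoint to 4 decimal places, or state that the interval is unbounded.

Test eqn y'=λy, z=hλ:
  y_{n+1} = y_n + z·[5/6·y_n + 1/6·y_{n+1}] ⇒ (1 − 1/6z)y_{n+1} = (1 + 5/6z)y_n
  R(z) = (1 + 5/6z)/(1 − 1/6z).

Find x<0 with |R(x)|<1.
x=-0.8: |R|=0.2941
R=−1: 1+5/6x = −1+1/6x ⇒ -2/3x=2 ⇒ x=2/(-2/3)=-3.0000
Confirm numerically:
  x=-2.892: |R|=0.95142 <1
  x=-2.427: |R|=0.72802 <1
  x=-2.053: |R|=0.52962 <1
  x=-1.738: |R|=0.34764 <1
  x=-3.584: |R|=1.24374 >1
  x=-3.359: |R|=1.15344 >1
So |R|<1 on (-3.0000, 0).

(-3.0000, 0).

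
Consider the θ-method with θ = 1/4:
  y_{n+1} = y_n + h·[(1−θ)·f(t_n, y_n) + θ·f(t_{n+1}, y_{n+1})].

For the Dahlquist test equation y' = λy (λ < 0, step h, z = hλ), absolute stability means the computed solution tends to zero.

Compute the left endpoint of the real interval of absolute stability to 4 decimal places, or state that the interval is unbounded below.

With y'=λy (z=hλ):
  y_{n+1} = y_n + z·[3/4·y_n + 1/4·y_{n+1}] ⇒ (1 − 1/4z)y_{n+1} = (1 + 3/4z)y_n
  Hence R(z) = (1 + 3/4z)/(1 − 1/4z).

Find x<0 with |R(x)|<1.
x=-0.34: |R|=0.6866
R=−1: 1+3/4x = −1+1/4x ⇒ -1/2x=2 ⇒ x=2/(-1/2)=-4.0000
Confirm numerically:
  x=-3.484: |R|=0.86211 <1
  x=-2.506: |R|=0.54073 <1
  x=-2.496: |R|=0.53695 <1
  x=-1.888: |R|=0.28261 <1
  x=-4.292: |R|=1.07043 >1
  x=-4.221: |R|=1.05376 >1
Stable set (-4.0000, 0).

left endpoint -4.0000.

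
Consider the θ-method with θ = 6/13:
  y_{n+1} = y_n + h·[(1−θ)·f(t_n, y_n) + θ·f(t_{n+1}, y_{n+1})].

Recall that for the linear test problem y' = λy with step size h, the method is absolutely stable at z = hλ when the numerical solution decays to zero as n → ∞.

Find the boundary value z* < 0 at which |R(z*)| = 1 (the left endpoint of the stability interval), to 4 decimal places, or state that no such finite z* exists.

z* = -26.0000.

Set f=λy, z=hλ:
  y_{n+1} = y_n + z·[7/13·y_n + 6/13·y_{n+1}] ⇒ (1 − 6/13z)y_{n+1} = (1 + 7/13z)y_n
  so R(z) = (1 + 7/13z)/(1 − 6/13z).

Boundary: |R(x)|=1, x<0.
x=-1.23: |R|=0.2154
R=−1: 1+7/13x = −1+6/13x ⇒ -1/13x=2 ⇒ x=2/(-1/13)=-26.0000
Confirm numerically:
  x=-19.144: |R|=0.94638 <1
  x=-18.595: |R|=0.94056 <1
  x=-18.209: |R|=0.93627 <1
  x=-14.569: |R|=0.88616 <1
  x=-26.454: |R|=1.00264 >1
  x=-26.046: |R|=1.00027 >1
Stable set (-26.0000, 0).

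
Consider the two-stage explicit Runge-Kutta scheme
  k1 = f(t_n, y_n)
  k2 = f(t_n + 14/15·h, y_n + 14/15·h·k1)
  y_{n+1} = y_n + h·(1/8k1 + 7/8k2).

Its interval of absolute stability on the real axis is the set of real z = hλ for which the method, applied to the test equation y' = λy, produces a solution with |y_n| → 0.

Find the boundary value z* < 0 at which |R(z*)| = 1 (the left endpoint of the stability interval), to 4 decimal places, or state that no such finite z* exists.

Set f=λy, z=hλ:
  k1=λy_n ⇒ h·k1=z·y_n;  k2=λ(1+14/15z)y_n ⇒ h·k2=z(1+14/15z)y_n
  y_{n+1}/y_n = 1 + 1/8z + 7/8z(1+14/15z) = 1 + z + 49/60z²
  R(z) = 1 + z + 49/60z².

Find x<0 with |R(x)|<1.
x=-1: |R|=0.8167
R=1: x+49/60x²=0 ⇒ x=−60/49=-1.2245; min R=1−1/(4·49/60)=0.6939>−1
Confirm numerically:
  x=-1.162: |R|=0.94070 <1
  x=-0.839: |R|=0.73587 <1
  x=-0.819: |R|=0.72879 <1
  x=-0.525: |R|=0.70009 <1
  x=-1.763: |R|=1.77534 >1
  x=-1.445: |R|=1.26022 >1
  x=-1.303: |R|=1.08354 >1
Stable set (-1.2245, 0).

z* = -1.2245.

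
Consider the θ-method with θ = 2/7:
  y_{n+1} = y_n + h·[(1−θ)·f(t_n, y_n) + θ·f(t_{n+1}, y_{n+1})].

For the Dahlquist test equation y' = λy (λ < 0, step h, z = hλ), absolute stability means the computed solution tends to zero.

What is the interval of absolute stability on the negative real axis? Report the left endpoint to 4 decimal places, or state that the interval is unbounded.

With y'=λy (z=hλ):
  y_{n+1} = y_n + z·[5/7·y_n + 2/7·y_{n+1}] ⇒ (1 − 2/7z)y_{n+1} = (1 + 5/7z)y_n
  so R(z) = (1 + 5/7z)/(1 − 2/7z).

Boundary: |R(x)|=1, x<0.
x=-0.76: |R|=0.3756
R=−1: 1+5/7x = −1+2/7x ⇒ -3/7x=2 ⇒ x=2/(-3/7)=-4.6667
Confirm numerically:
  x=-4.239: |R|=0.91711 <1
  x=-4.215: |R|=0.91218 <1
  x=-3.172: |R|=0.66397 <1
  x=-1.971: |R|=0.26092 <1
  x=-5.221: |R|=1.09534 >1
  x=-5.191: |R|=1.09050 >1
So |R|<1 on (-4.6667, 0).

z∈(-4.6667,0).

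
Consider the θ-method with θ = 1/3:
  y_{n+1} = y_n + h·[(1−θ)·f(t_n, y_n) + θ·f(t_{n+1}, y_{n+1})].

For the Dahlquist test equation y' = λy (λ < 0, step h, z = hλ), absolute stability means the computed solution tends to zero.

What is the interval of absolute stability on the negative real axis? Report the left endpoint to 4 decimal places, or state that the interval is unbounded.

Set f=λy, z=hλ:
  y_{n+1} = y_n + z·[2/3·y_n + 1/3·y_{n+1}] ⇒ (1 − 1/3z)y_{n+1} = (1 + 2/3z)y_n
  R(z) = (1 + 2/3z)/(1 − 1/3z).

Need |R(x)|<1, x<0.
x=-1.76: |R|=0.1092
R=−1: 1+2/3x = −1+1/3x ⇒ -1/3x=2 ⇒ x=2/(-1/3)=-6.0000
Confirm numerically:
  x=-5.629: |R|=0.95701 <1
  x=-4.003: |R|=0.71484 <1
  x=-3.997: |R|=0.71373 <1
  x=-3.256: |R|=0.56138 <1
  x=-6.515: |R|=1.05413 >1
  x=-6.419: |R|=1.04448 >1
Interval (-6.0000, 0).

z∈(-6.0000,0).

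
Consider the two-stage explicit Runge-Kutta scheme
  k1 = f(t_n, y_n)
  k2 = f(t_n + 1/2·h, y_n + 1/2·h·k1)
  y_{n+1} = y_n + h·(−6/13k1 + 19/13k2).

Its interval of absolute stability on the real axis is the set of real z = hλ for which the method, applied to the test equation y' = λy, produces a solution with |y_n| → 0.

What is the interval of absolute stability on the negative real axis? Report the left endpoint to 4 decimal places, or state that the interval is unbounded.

(-1.3684, 0).

With y'=λy (z=hλ):
  k1=λy_n ⇒ h·k1=z·y_n;  k2=λ(1+1/2z)y_n ⇒ h·k2=z(1+1/2z)y_n
  y_{n+1}/y_n = 1 − 6/13z + 19/13z(1+1/2z) = 1 + z + 19/26z²
  so R(z) = 1 + z + 19/26z².

Find x<0 with |R(x)|<1.
x=-1.77: |R|=1.5194
R=1: x+19/26x²=0 ⇒ x=−26/19=-1.3684; min R=1−1/(4·19/26)=0.6579>−1
Confirm numerically:
  x=-1.298: |R|=0.93320 <1
  x=-1.197: |R|=0.85005 <1
  x=-0.823: |R|=0.67197 <1
  x=-1.876: |R|=1.69585 >1
  x=-1.488: |R|=1.13003 >1
So |R|<1 on (-1.3684, 0).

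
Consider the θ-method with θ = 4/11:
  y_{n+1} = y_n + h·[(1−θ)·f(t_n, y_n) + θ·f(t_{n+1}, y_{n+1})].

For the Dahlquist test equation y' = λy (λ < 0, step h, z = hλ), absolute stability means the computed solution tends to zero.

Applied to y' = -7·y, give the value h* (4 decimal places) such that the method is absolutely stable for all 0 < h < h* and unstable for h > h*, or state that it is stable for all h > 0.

Test eqn y'=λy, z=hλ:
  y_{n+1} = y_n + z·[7/11·y_n + 4/11·y_{n+1}] ⇒ (1 − 4/11z)y_{n+1} = (1 + 7/11z)y_n
  so R(z) = (1 + 7/11z)/(1 − 4/11z).

Need |R(x)|<1, x<0.
x=-0.58: |R|=0.5210
R=−1: 1+7/11x = −1+4/11x ⇒ -3/11x=2 ⇒ x=2/(-3/11)=-7.3333
Confirm numerically:
  x=-7.098: |R|=0.98208 <1
  x=-6.952: |R|=0.97052 <1
  x=-4.181: |R|=0.65889 <1
  x=-3.300: |R|=0.50000 <1
  x=-7.718: |R|=1.02756 >1
  x=-7.541: |R|=1.01513 >1
  x=-7.379: |R|=1.00338 >1
Interval (-7.3333, 0).

(-7.3333,0); λ=-7 ⇒ h* = (22/3)/7 = 1.0476.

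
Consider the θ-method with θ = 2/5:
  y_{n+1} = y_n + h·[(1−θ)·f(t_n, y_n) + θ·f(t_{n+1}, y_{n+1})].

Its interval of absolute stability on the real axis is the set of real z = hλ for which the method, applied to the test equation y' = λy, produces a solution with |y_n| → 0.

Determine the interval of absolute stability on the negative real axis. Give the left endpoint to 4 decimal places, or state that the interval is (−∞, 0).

(-10.0000, 0).

Set f=λy, z=hλ:
  y_{n+1} = y_n + z·[3/5·y_n + 2/5·y_{n+1}] ⇒ (1 − 2/5z)y_{n+1} = (1 + 3/5z)y_n
  so R(z) = (1 + 3/5z)/(1 − 2/5z).

Find x<0 with |R(x)|<1.
x=-1.11: |R|=0.2313
R=−1: 1+3/5x = −1+2/5x ⇒ -1/5x=2 ⇒ x=2/(-1/5)=-10.0000
Confirm numerically:
  x=-9.062: |R|=0.95944 <1
  x=-7.029: |R|=0.84411 <1
  x=-6.803: |R|=0.82817 <1
  x=-5.630: |R|=0.73124 <1
  x=-10.228: |R|=1.00896 >1
  x=-10.090: |R|=1.00357 >1
Interval (-10.0000, 0).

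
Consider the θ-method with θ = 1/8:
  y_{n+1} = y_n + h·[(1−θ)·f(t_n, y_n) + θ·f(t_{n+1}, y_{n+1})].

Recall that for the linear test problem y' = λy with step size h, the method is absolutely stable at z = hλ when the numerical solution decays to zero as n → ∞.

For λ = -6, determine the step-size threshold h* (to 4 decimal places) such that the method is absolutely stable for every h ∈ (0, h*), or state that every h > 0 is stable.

Set f=λy, z=hλ:
  y_{n+1} = y_n + z·[7/8·y_n + 1/8·y_{n+1}] ⇒ (1 − 1/8z)y_{n+1} = (1 + 7/8z)y_n
  Hence R(z) = (1 + 7/8z)/(1 − 1/8z).

Need |R(x)|<1, x<0.
x=-0.59: |R|=0.4505
R=−1: 1+7/8x = −1+1/8x ⇒ -3/4x=2 ⇒ x=2/(-3/4)=-2.6667
Confirm numerically:
  x=-1.860: |R|=0.50913 <1
  x=-1.780: |R|=0.45603 <1
  x=-1.561: |R|=0.30614 <1
  x=-3.180: |R|=1.27549 >1
  x=-3.061: |R|=1.21390 >1
So |R|<1 on (-2.6667, 0).

(-2.6667,0); λ=-6 ⇒ h* = (8/3)/6 = 0.4444.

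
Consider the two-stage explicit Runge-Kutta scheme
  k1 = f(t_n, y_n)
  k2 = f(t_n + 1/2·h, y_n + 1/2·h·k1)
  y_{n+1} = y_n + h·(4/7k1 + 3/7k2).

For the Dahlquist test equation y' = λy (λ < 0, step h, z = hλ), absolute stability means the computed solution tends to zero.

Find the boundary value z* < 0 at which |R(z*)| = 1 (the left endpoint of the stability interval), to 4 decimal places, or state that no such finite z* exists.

z* = -4.6667.

Set f=λy, z=hλ:
  k1=λy_n ⇒ h·k1=z·y_n;  k2=λ(1+1/2z)y_n ⇒ h·k2=z(1+1/2z)y_n
  y_{n+1}/y_n = 1 + 4/7z + 3/7z(1+1/2z) = 1 + z + 3/14z²
  Hence R(z) = 1 + z + 3/14z².

Need |R(x)|<1, x<0.
x=-0.39: |R|=0.6426
R=1: x+3/14x²=0 ⇒ x=−14/3=-4.6667; min R=1−1/(4·3/14)=-0.1667>−1
Confirm numerically:
  x=-3.630: |R|=0.19362 <1
  x=-3.065: |R|=0.05195 <1
  x=-2.589: |R|=0.15266 <1
  x=-2.077: |R|=0.15259 <1
  x=-4.960: |R|=1.31177 >1
  x=-4.925: |R|=1.27263 >1
  x=-4.707: |R|=1.04068 >1
Stable set (-4.6667, 0).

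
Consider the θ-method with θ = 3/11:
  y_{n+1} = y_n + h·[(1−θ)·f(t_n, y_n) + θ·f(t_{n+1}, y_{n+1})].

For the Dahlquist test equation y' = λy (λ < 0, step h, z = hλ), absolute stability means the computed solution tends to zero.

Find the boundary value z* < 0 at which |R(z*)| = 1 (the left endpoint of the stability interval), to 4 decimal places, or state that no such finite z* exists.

left endpoint -4.4000.

With y'=λy (z=hλ):
  y_{n+1} = y_n + z·[8/11·y_n + 3/11·y_{n+1}] ⇒ (1 − 3/11z)y_{n+1} = (1 + 8/11z)y_n
  R(z) = (1 + 8/11z)/(1 − 3/11z).

Need |R(x)|<1, x<0.
x=-0.48: |R|=0.5756
R=−1: 1+8/11x = −1+3/11x ⇒ -5/11x=2 ⇒ x=2/(-5/11)=-4.4000
Confirm numerically:
  x=-3.793: |R|=0.86438 <1
  x=-3.677: |R|=0.83591 <1
  x=-3.658: |R|=0.83116 <1
  x=-3.342: |R|=0.74841 <1
  x=-4.982: |R|=1.11216 >1
  x=-4.808: |R|=1.08024 >1
Stable set (-4.4000, 0).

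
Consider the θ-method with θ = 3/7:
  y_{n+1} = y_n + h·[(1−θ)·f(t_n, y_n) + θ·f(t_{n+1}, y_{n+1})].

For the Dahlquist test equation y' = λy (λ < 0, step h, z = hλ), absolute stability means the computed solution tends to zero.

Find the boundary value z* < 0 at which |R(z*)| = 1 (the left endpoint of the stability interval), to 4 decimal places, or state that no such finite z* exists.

Set f=λy, z=hλ:
  y_{n+1} = y_n + z·[4/7·y_n + 3/7·y_{n+1}] ⇒ (1 − 3/7z)y_{n+1} = (1 + 4/7z)y_n
  ⇒ R(z) = (1 + 4/7z)/(1 − 3/7z).

Boundary: |R(x)|=1, x<0.
x=-0.49: |R|=0.5950
R=−1: 1+4/7x = −1+3/7x ⇒ -1/7x=2 ⇒ x=2/(-1/7)=-14.0000
Confirm numerically:
  x=-12.927: |R|=0.97656 <1
  x=-8.543: |R|=0.83276 <1
  x=-6.653: |R|=0.72748 <1
  x=-14.451: |R|=1.00896 >1
  x=-14.186: |R|=1.00375 >1
  x=-14.054: |R|=1.00110 >1
Stable set (-14.0000, 0).

left endpoint -14.0000.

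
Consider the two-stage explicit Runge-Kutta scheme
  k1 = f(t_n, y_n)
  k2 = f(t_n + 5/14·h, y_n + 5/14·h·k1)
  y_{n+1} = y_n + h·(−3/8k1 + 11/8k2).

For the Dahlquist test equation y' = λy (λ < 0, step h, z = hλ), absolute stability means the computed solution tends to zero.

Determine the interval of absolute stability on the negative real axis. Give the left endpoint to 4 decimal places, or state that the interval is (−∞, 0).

z∈(-2.0364,0).

Set f=λy, z=hλ:
  k1=λy_n ⇒ h·k1=z·y_n;  k2=λ(1+5/14z)y_n ⇒ h·k2=z(1+5/14z)y_n
  y_{n+1}/y_n = 1 − 3/8z + 11/8z(1+5/14z) = 1 + z + 55/112z²
  ⇒ R(z) = 1 + z + 55/112z².

Need |R(x)|<1, x<0.
x=-1.75: |R|=0.7539
R=1: x+55/112x²=0 ⇒ x=−112/55=-2.0364; min R=1−1/(4·55/112)=0.4909>−1
Confirm numerically:
  x=-1.462: |R|=0.58764 <1
  x=-1.426: |R|=0.57258 <1
  x=-1.362: |R|=0.54896 <1
  x=-1.057: |R|=0.49165 <1
  x=-2.505: |R|=1.57649 >1
  x=-2.294: |R|=1.29023 >1
Interval (-2.0364, 0).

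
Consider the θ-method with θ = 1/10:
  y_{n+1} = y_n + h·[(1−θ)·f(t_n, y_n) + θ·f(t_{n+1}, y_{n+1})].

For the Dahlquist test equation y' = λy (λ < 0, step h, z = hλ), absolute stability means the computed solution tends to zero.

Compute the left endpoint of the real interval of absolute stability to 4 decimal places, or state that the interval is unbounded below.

With y'=λy (z=hλ):
  y_{n+1} = y_n + z·[9/10·y_n + 1/10·y_{n+1}] ⇒ (1 − 1/10z)y_{n+1} = (1 + 9/10z)y_n
  ⇒ R(z) = (1 + 9/10z)/(1 − 1/10z).

Find x<0 with |R(x)|<1.
x=-1.72: |R|=0.4676
R=−1: 1+9/10x = −1+1/10x ⇒ -4/5x=2 ⇒ x=2/(-4/5)=-2.5000
Confirm numerically:
  x=-1.732: |R|=0.47630 <1
  x=-1.254: |R|=0.11427 <1
  x=-1.156: |R|=0.03621 <1
  x=-2.746: |R|=1.15440 >1
  x=-2.652: |R|=1.09611 >1
  x=-2.616: |R|=1.07356 >1
So |R|<1 on (-2.5000, 0).

z* = -2.5000.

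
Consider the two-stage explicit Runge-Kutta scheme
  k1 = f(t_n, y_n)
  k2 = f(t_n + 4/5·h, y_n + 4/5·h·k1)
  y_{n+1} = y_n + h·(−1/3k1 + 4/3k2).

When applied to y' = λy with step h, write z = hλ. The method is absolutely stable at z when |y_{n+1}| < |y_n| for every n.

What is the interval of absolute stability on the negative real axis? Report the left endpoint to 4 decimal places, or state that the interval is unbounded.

Set f=λy, z=hλ:
  k1=λy_n ⇒ h·k1=z·y_n;  k2=λ(1+4/5z)y_n ⇒ h·k2=z(1+4/5z)y_n
  y_{n+1}/y_n = 1 − 1/3z + 4/3z(1+4/5z) = 1 + z + 16/15z²
  Hence R(z) = 1 + z + 16/15z².

Need |R(x)|<1, x<0.
x=-1.42: |R|=1.7308
R=1: x+16/15x²=0 ⇒ x=−15/16=-0.9375; min R=1−1/(4·16/15)=0.7656>−1
Confirm numerically:
  x=-0.621: |R|=0.79035 <1
  x=-0.539: |R|=0.77089 <1
  x=-0.487: |R|=0.76598 <1
  x=-0.472: |R|=0.76564 <1
  x=-1.535: |R|=1.97831 >1
  x=-1.220: |R|=1.36763 >1
So |R|<1 on (-0.9375, 0).

z∈(-0.9375,0).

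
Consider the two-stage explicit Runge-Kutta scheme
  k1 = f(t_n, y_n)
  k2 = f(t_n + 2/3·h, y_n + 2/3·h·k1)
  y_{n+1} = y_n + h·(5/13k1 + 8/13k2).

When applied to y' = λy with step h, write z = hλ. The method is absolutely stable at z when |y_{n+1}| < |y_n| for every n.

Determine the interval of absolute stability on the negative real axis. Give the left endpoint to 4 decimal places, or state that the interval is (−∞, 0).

Set f=λy, z=hλ:
  k1=λy_n ⇒ h·k1=z·y_n;  k2=λ(1+2/3z)y_n ⇒ h·k2=z(1+2/3z)y_n
  y_{n+1}/y_n = 1 + 5/13z + 8/13z(1+2/3z) = 1 + z + 16/39z²
  Hence R(z) = 1 + z + 16/39z².

Solve |R(x)|<1 on ℝ⁻.
x=-0.53: |R|=0.5852
R=1: x+16/39x²=0 ⇒ x=−39/16=-2.4375; min R=1−1/(4·16/39)=0.3906>−1
Confirm numerically:
  x=-2.250: |R|=0.82692 <1
  x=-1.474: |R|=0.41735 <1
  x=-1.456: |R|=0.41372 <1
  x=-2.803: |R|=1.42031 >1
  x=-2.724: |R|=1.32017 >1
  x=-2.700: |R|=1.29077 >1
Interval (-2.4375, 0).

z∈(-2.4375,0).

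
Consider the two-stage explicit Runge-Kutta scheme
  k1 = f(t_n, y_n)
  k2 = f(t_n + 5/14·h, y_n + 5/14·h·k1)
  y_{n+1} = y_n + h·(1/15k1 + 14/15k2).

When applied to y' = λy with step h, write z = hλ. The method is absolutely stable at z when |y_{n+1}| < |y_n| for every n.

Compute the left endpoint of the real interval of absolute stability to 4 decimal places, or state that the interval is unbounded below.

left endpoint -3.0000.

On y'=λy, z=hλ:
  k1=λy_n ⇒ h·k1=z·y_n;  k2=λ(1+5/14z)y_n ⇒ h·k2=z(1+5/14z)y_n
  y_{n+1}/y_n = 1 + 1/15z + 14/15z(1+5/14z) = 1 + z + 1/3z²
  R(z) = 1 + z + 1/3z².

Solve |R(x)|<1 on ℝ⁻.
x=-0.68: |R|=0.4741
R=1: x+1/3x²=0 ⇒ x=−3=-3.0000; min R=1−1/(4·1/3)=0.2500>−1
Confirm numerically:
  x=-2.721: |R|=0.74695 <1
  x=-2.169: |R|=0.39919 <1
  x=-2.136: |R|=0.38483 <1
  x=-1.327: |R|=0.25998 <1
  x=-3.370: |R|=1.41563 >1
  x=-3.268: |R|=1.29194 >1
So |R|<1 on (-3.0000, 0).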